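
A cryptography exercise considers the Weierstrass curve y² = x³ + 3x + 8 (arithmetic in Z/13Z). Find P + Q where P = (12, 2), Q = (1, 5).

(12, 11)

(12, 2) + (1, 5). λ = (5 - 2)/(1 - 12) ≡ 3/2 mod 13. 2⁻¹ ≡ 7 (mod 13) since 2·7 = 14 ≡ 1, so λ ≡ 8.
  x = λ² - 12 - 1 = 64 - 13 ≡ 12; y = λ·(12 - 12) - 2 ≡ 11. → (12, 11)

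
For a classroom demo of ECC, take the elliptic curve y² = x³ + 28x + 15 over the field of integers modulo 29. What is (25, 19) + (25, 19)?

(12, 7)

tangent at (25, 19): λ = (3·25² + 28)/(2·19) ≡ 18/9. 9⁻¹ ≡ 13 (mod 29) since 9·13 = 117 ≡ 1, so λ ≡ 18·13 ≡ 2.
  x = λ² - 25 - 25 = 4 - 50 ≡ 12; y = λ·(25 - 12) - 19 ≡ 7. → (12, 7)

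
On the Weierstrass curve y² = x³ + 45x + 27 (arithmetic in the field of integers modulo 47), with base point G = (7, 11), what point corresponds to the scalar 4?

Double-and-add on 4 = (100)₂. Start with G = (7, 11) for the leading 1-bit.
double: tangent at (7, 11): λ = (3·7² + 45)/(2·11) ≡ 4/22. 22⁻¹ ≡ 15 (mod 47), so λ ≡ 4·15 ≡ 13.
  x = λ² - 7 - 7 = 169 - 14 ≡ 14; y = λ·(7 - 14) - 11 ≡ 39. → (14, 39)
double: tangent at (14, 39): λ = (3·14² + 45)/(2·39) ≡ 22/31. 31⁻¹ ≡ 44 (mod 47) since 31·44 = 1364 ≡ 1, so λ ≡ 22·44 ≡ 28.
  x = λ² - 14 - 14 = 784 - 28 ≡ 4; y = λ·(14 - 4) - 39 ≡ 6. → (4, 6)

(4, 6)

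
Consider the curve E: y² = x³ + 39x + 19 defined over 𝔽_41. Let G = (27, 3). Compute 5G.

(23, 39)

Repeated addition: build up to 5G.
2G: tangent at (27, 3): λ = (3·27² + 39)/(2·3) ≡ 12/6. 6⁻¹ ≡ 7 (mod 41), so λ ≡ 12·7 ≡ 2.
  x = λ² - 27 - 27 = 4 - 54 ≡ 32; y = λ·(27 - 32) - 3 ≡ 28. → (32, 28)
3G: (32, 28) + (27, 3). λ = (3 - 28)/(27 - 32) ≡ 16/36 mod 41. 36⁻¹ ≡ 8 (mod 41), so λ ≡ 5.
  x = λ² - 32 - 27 = 25 - 59 ≡ 7; y = λ·(32 - 7) - 28 ≡ 15. → (7, 15)
4G: (7, 15) + (27, 3). λ = (3 - 15)/(27 - 7) ≡ 29/20 mod 41. 20⁻¹ ≡ 39 (mod 41), so λ ≡ 24.
  x = λ² - 7 - 27 = 576 - 34 ≡ 9; y = λ·(7 - 9) - 15 ≡ 19. → (9, 19)
5G: (9, 19) + (27, 3). λ = (3 - 19)/(27 - 9) ≡ 25/18 mod 41. 18⁻¹ ≡ 16 (mod 41) since 18·16 = 288 ≡ 1, so λ ≡ 31.
  x = λ² - 9 - 27 = 961 - 36 ≡ 23; y = λ·(9 - 23) - 19 ≡ 39. → (23, 39)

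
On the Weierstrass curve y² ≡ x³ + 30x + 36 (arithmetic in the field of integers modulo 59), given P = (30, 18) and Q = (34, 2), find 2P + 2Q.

First 2P:
Repeated addition: build up to 2P.
2P: tangent at (30, 18): λ = (3·30² + 30)/(2·18) ≡ 16/36. 36⁻¹ ≡ 41 (mod 59), so λ ≡ 16·41 ≡ 7.
  x = λ² - 30 - 30 = 49 - 60 ≡ 48; y = λ·(30 - 48) - 18 ≡ 33. → (48, 33)
2P = (48, 33).
Next 2Q:
Repeated addition: build up to 2Q.
2Q: tangent at (34, 2): λ = (3·34² + 30)/(2·2) ≡ 17/4. 4⁻¹ ≡ 15 (mod 59) since 4·15 = 60 ≡ 1, so λ ≡ 17·15 ≡ 19.
  x = λ² - 34 - 34 = 361 - 68 ≡ 57; y = λ·(34 - 57) - 2 ≡ 33. → (57, 33)
2Q = (57, 33).
Finally 2P + 2Q:
(48, 33) + (57, 33). λ = (33 - 33)/(57 - 48) ≡ 0/9 mod 59. 9⁻¹ ≡ 46 (mod 59), so λ ≡ 0.
  x = λ² - 48 - 57 = 0 - 105 ≡ 13; y = λ·(48 - 13) - 33 ≡ 26. → (13, 26)

(13, 26)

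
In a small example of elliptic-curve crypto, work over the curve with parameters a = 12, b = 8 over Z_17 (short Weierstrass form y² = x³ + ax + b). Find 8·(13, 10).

(0, 5)

Write G = (13, 10).
Repeated addition: build up to 8G.
2G: tangent at (13, 10): λ = (3·13² + 12)/(2·10) ≡ 9/3. 3⁻¹ ≡ 6 (mod 17), so λ ≡ 9·6 ≡ 3.
  x = λ² - 13 - 13 = 9 - 26 ≡ 0; y = λ·(13 - 0) - 10 ≡ 12. → (0, 12)
3G: (0, 12) + (13, 10). λ = (10 - 12)/(13 - 0) ≡ 15/13 mod 17. 13⁻¹ ≡ 4 (mod 17), so λ ≡ 9.
  x = λ² - 0 - 13 = 81 - 13 ≡ 0; y = λ·(0 - 0) - 12 ≡ 5. → (0, 5)
4G: (0, 5) + (13, 10). λ = (10 - 5)/(13 - 0) ≡ 5/13 mod 17. 13⁻¹ ≡ 4 (mod 17), so λ ≡ 3.
  x = λ² - 0 - 13 = 9 - 13 ≡ 13; y = λ·(0 - 13) - 5 ≡ 7. → (13, 7)
5G: (13, 7) + (13, 10): same x and y₁ ≡ -y₂, so the sum is ∞.
6G: ∞ + (13, 10) = (13, 10) (identity).
7G: tangent at (13, 10): λ = (3·13² + 12)/(2·10) ≡ 9/3. 3⁻¹ ≡ 6 (mod 17), so λ ≡ 9·6 ≡ 3.
  x = λ² - 13 - 13 = 9 - 26 ≡ 0; y = λ·(13 - 0) - 10 ≡ 12. → (0, 12)
8G: (0, 12) + (13, 10). λ = (10 - 12)/(13 - 0) ≡ 15/13 mod 17. 13⁻¹ ≡ 4 (mod 17) since 13·4 = 52 ≡ 1, so λ ≡ 9.
  x = λ² - 0 - 13 = 81 - 13 ≡ 0; y = λ·(0 - 0) - 12 ≡ 5. → (0, 5)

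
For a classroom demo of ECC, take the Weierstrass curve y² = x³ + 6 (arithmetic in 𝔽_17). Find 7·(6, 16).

Write Q = (6, 16).
Double-and-add on 7 = (111)₂. Start with Q = (6, 16) for the leading 1-bit.
double: tangent at (6, 16): λ = (3·6² + 0)/(2·16) ≡ 6/15. 15⁻¹ ≡ 8 (mod 17) since 15·8 = 120 ≡ 1, so λ ≡ 6·8 ≡ 14.
  x = λ² - 6 - 6 = 196 - 12 ≡ 14; y = λ·(6 - 14) - 16 ≡ 8. → (14, 8)
add Q: (14, 8) + (6, 16). λ = (16 - 8)/(6 - 14) ≡ 8/9 mod 17. 9⁻¹ ≡ 2 (mod 17) since 9·2 = 18 ≡ 1, so λ ≡ 16.
  x = λ² - 14 - 6 = 256 - 20 ≡ 15; y = λ·(14 - 15) - 8 ≡ 10. → (15, 10)
double: tangent at (15, 10): λ = (3·15² + 0)/(2·10) ≡ 12/3. 3⁻¹ ≡ 6 (mod 17) since 3·6 = 18 ≡ 1, so λ ≡ 12·6 ≡ 4.
  x = λ² - 15 - 15 = 16 - 30 ≡ 3; y = λ·(15 - 3) - 10 ≡ 4. → (3, 4)
add Q: (3, 4) + (6, 16). λ = (16 - 4)/(6 - 3) ≡ 12/3 mod 17. 3⁻¹ ≡ 6 (mod 17), so λ ≡ 4.
  x = λ² - 3 - 6 = 16 - 9 ≡ 7; y = λ·(3 - 7) - 4 ≡ 14. → (7, 14)

(7, 14)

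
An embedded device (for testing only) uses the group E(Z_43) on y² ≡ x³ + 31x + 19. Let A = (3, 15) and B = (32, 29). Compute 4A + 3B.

First 4A:
Double-and-add on 4 = (100)₂. Start with A = (3, 15) for the leading 1-bit.
double: tangent at (3, 15): λ = (3·3² + 31)/(2·15) ≡ 15/30. 30⁻¹ ≡ 33 (mod 43) since 30·33 = 990 ≡ 1, so λ ≡ 15·33 ≡ 22.
  x = λ² - 3 - 3 = 484 - 6 ≡ 5; y = λ·(3 - 5) - 15 ≡ 27. → (5, 27)
double: tangent at (5, 27): λ = (3·5² + 31)/(2·27) ≡ 20/11. 11⁻¹ ≡ 4 (mod 43), so λ ≡ 20·4 ≡ 37.
  x = λ² - 5 - 5 = 1369 - 10 ≡ 26; y = λ·(5 - 26) - 27 ≡ 13. → (26, 13)
4A = (26, 13).
Next 3B:
Repeated addition: build up to 3B.
2B: tangent at (32, 29): λ = (3·32² + 31)/(2·29) ≡ 7/15. 15⁻¹ ≡ 23 (mod 43), so λ ≡ 7·23 ≡ 32.
  x = λ² - 32 - 32 = 1024 - 64 ≡ 14; y = λ·(32 - 14) - 29 ≡ 31. → (14, 31)
3B: (14, 31) + (32, 29). λ = (29 - 31)/(32 - 14) ≡ 41/18 mod 43. 18⁻¹ ≡ 12 (mod 43) since 18·12 = 216 ≡ 1, so λ ≡ 19.
  x = λ² - 14 - 32 = 361 - 46 ≡ 14; y = λ·(14 - 14) - 31 ≡ 12. → (14, 12)
3B = (14, 12).
Finally 4A + 3B:
(26, 13) + (14, 12). λ = (12 - 13)/(14 - 26) ≡ 42/31 mod 43. 31⁻¹ ≡ 25 (mod 43), so λ ≡ 18.
  x = λ² - 26 - 14 = 324 - 40 ≡ 26; y = λ·(26 - 26) - 13 ≡ 30. → (26, 30)

(26, 30)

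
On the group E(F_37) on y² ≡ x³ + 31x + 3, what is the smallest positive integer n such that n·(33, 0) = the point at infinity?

2P: (33, 0) + (33, 0): same x and y₁ ≡ -y₂, so the sum is the point at infinity.
2P = the point at infinity, so the order is 2.

2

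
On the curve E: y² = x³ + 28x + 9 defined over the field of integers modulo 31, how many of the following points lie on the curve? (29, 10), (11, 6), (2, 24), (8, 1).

3

(29, 10): 10² ≡ 7, rhs ≡ 7 → on.
(11, 6): 6² ≡ 5, rhs ≡ 5 → on.
(2, 24): 24² ≡ 18, rhs ≡ 11 → off.
(8, 1): 1² ≡ 1, rhs ≡ 1 → on.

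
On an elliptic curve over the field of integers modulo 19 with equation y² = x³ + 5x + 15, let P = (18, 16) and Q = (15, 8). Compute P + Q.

(10, 18)

(18, 16) + (15, 8). λ = (8 - 16)/(15 - 18) ≡ 11/16 mod 19. 16⁻¹ ≡ 6 (mod 19) since 16·6 = 96 ≡ 1, so λ ≡ 9.
  x = λ² - 18 - 15 = 81 - 33 ≡ 10; y = λ·(18 - 10) - 16 ≡ 18. → (10, 18)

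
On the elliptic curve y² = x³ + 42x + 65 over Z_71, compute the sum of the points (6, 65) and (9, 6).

(1, 26)

(6, 65) + (9, 6). λ = (6 - 65)/(9 - 6) ≡ 12/3 mod 71. 3⁻¹ ≡ 24 (mod 71), so λ ≡ 4.
  x = λ² - 6 - 9 = 16 - 15 ≡ 1; y = λ·(6 - 1) - 65 ≡ 26. → (1, 26)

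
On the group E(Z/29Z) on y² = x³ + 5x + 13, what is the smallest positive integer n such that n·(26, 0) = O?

2P: (26, 0) + (26, 0): same x and y₁ ≡ -y₂, so the sum is O.
2P = O, so the order is 2.

2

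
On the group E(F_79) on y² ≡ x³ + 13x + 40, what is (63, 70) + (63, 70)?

(52, 54)

tangent at (63, 70): λ = (3·63² + 13)/(2·70) ≡ 70/61. 61⁻¹ ≡ 57 (mod 79) since 61·57 = 3477 ≡ 1, so λ ≡ 70·57 ≡ 40.
  x = λ² - 63 - 63 = 1600 - 126 ≡ 52; y = λ·(63 - 52) - 70 ≡ 54. → (52, 54)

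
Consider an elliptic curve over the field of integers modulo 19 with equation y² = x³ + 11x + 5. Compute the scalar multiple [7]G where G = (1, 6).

Repeated addition: build up to 7G.
2G: tangent at (1, 6): λ = (3·1² + 11)/(2·6) ≡ 14/12. 12⁻¹ ≡ 8 (mod 19) since 12·8 = 96 ≡ 1, so λ ≡ 14·8 ≡ 17.
  x = λ² - 1 - 1 = 289 - 2 ≡ 2; y = λ·(1 - 2) - 6 ≡ 15. → (2, 15)
3G: (2, 15) + (1, 6). λ = (6 - 15)/(1 - 2) ≡ 10/18 mod 19. 18⁻¹ ≡ 18 (mod 19), so λ ≡ 9.
  x = λ² - 2 - 1 = 81 - 3 ≡ 2; y = λ·(2 - 2) - 15 ≡ 4. → (2, 4)
4G: (2, 4) + (1, 6). λ = (6 - 4)/(1 - 2) ≡ 2/18 mod 19. 18⁻¹ ≡ 18 (mod 19), so λ ≡ 17.
  x = λ² - 2 - 1 = 289 - 3 ≡ 1; y = λ·(2 - 1) - 4 ≡ 13. → (1, 13)
5G: (1, 13) + (1, 6): same x and y₁ ≡ -y₂, so the sum is ∞.
6G: ∞ + (1, 6) = (1, 6) (identity).
7G: tangent at (1, 6): λ = (3·1² + 11)/(2·6) ≡ 14/12. 12⁻¹ ≡ 8 (mod 19) since 12·8 = 96 ≡ 1, so λ ≡ 14·8 ≡ 17.
  x = λ² - 1 - 1 = 289 - 2 ≡ 2; y = λ·(1 - 2) - 6 ≡ 15. → (2, 15)

(2, 15)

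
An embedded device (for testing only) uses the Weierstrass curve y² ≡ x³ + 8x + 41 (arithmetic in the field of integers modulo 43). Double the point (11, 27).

tangent at (11, 27): λ = (3·11² + 8)/(2·27) ≡ 27/11. 11⁻¹ ≡ 4 (mod 43) since 11·4 = 44 ≡ 1, so λ ≡ 27·4 ≡ 22.
  x = λ² - 11 - 11 = 484 - 22 ≡ 32; y = λ·(11 - 32) - 27 ≡ 27. → (32, 27)

(32, 27)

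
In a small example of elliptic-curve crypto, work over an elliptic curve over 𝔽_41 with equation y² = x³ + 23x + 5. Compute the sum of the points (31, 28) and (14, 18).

(5, 9)

(31, 28) + (14, 18). λ = (18 - 28)/(14 - 31) ≡ 31/24 mod 41. 24⁻¹ ≡ 12 (mod 41) since 24·12 = 288 ≡ 1, so λ ≡ 3.
  x = λ² - 31 - 14 = 9 - 45 ≡ 5; y = λ·(31 - 5) - 28 ≡ 9. → (5, 9)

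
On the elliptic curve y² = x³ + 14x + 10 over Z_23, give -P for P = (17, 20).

(17, 3)

-(17, 20) = (17, -20 mod 23) = (17, 3).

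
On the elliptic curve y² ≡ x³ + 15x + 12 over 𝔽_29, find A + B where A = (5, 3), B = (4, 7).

(5, 3) + (4, 7). λ = (7 - 3)/(4 - 5) ≡ 4/28 mod 29. 28⁻¹ ≡ 28 (mod 29) since 28·28 = 784 ≡ 1, so λ ≡ 25.
  x = λ² - 5 - 4 = 625 - 9 ≡ 7; y = λ·(5 - 7) - 3 ≡ 5. → (7, 5)

(7, 5)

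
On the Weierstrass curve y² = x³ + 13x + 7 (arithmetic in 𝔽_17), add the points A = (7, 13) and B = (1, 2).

(7, 13) + (1, 2). λ = (2 - 13)/(1 - 7) ≡ 6/11 mod 17. 11⁻¹ ≡ 14 (mod 17) since 11·14 = 154 ≡ 1, so λ ≡ 16.
  x = λ² - 7 - 1 = 256 - 8 ≡ 10; y = λ·(7 - 10) - 13 ≡ 7. → (10, 7)

(10, 7)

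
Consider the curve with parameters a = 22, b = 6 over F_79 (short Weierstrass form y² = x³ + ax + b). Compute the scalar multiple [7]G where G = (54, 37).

Double-and-add on 7 = (111)₂. Start with G = (54, 37) for the leading 1-bit.
double: tangent at (54, 37): λ = (3·54² + 22)/(2·37) ≡ 1/74. 74⁻¹ ≡ 63 (mod 79), so λ ≡ 1·63 ≡ 63.
  x = λ² - 54 - 54 = 3969 - 108 ≡ 69; y = λ·(54 - 69) - 37 ≡ 45. → (69, 45)
add G: (69, 45) + (54, 37). λ = (37 - 45)/(54 - 69) ≡ 71/64 mod 79. 64⁻¹ ≡ 21 (mod 79), so λ ≡ 69.
  x = λ² - 69 - 54 = 4761 - 123 ≡ 56; y = λ·(69 - 56) - 45 ≡ 62. → (56, 62)
double: tangent at (56, 62): λ = (3·56² + 22)/(2·62) ≡ 29/45. 45⁻¹ ≡ 72 (mod 79), so λ ≡ 29·72 ≡ 34.
  x = λ² - 56 - 56 = 1156 - 112 ≡ 17; y = λ·(56 - 17) - 62 ≡ 0. → (17, 0)
add G: (17, 0) + (54, 37). λ = (37 - 0)/(54 - 17) ≡ 37/37 mod 79. 37⁻¹ ≡ 47 (mod 79), so λ ≡ 1.
  x = λ² - 17 - 54 = 1 - 71 ≡ 9; y = λ·(17 - 9) - 0 ≡ 8. → (9, 8)

(9, 8)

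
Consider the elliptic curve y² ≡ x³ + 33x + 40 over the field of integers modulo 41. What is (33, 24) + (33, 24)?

tangent at (33, 24): λ = (3·33² + 33)/(2·24) ≡ 20/7. 7⁻¹ ≡ 6 (mod 41) since 7·6 = 42 ≡ 1, so λ ≡ 20·6 ≡ 38.
  x = λ² - 33 - 33 = 1444 - 66 ≡ 25; y = λ·(33 - 25) - 24 ≡ 34. → (25, 34)

(25, 34)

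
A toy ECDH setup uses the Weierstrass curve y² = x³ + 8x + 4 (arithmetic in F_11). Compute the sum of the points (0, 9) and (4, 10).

(5, 9)

(0, 9) + (4, 10). λ = (10 - 9)/(4 - 0) ≡ 1/4 mod 11. 4⁻¹ ≡ 3 (mod 11), so λ ≡ 3.
  x = λ² - 0 - 4 = 9 - 4 ≡ 5; y = λ·(0 - 5) - 9 ≡ 9. → (5, 9)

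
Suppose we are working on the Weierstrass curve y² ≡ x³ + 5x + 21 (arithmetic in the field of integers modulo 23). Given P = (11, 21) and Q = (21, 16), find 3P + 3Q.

First 3P:
Repeated addition: build up to 3P.
2P: tangent at (11, 21): λ = (3·11² + 5)/(2·21) ≡ 0/19. 19⁻¹ ≡ 17 (mod 23) since 19·17 = 323 ≡ 1, so λ ≡ 0·17 ≡ 0.
  x = λ² - 11 - 11 = 0 - 22 ≡ 1; y = λ·(11 - 1) - 21 ≡ 2. → (1, 2)
3P: (1, 2) + (11, 21). λ = (21 - 2)/(11 - 1) ≡ 19/10 mod 23. 10⁻¹ ≡ 7 (mod 23) since 10·7 = 70 ≡ 1, so λ ≡ 18.
  x = λ² - 1 - 11 = 324 - 12 ≡ 13; y = λ·(1 - 13) - 2 ≡ 12. → (13, 12)
3P = (13, 12).
Next 3Q:
Repeated addition: build up to 3Q.
2Q: tangent at (21, 16): λ = (3·21² + 5)/(2·16) ≡ 17/9. 9⁻¹ ≡ 18 (mod 23) since 9·18 = 162 ≡ 1, so λ ≡ 17·18 ≡ 7.
  x = λ² - 21 - 21 = 49 - 42 ≡ 7; y = λ·(21 - 7) - 16 ≡ 13. → (7, 13)
3Q: (7, 13) + (21, 16). λ = (16 - 13)/(21 - 7) ≡ 3/14 mod 23. 14⁻¹ ≡ 5 (mod 23), so λ ≡ 15.
  x = λ² - 7 - 21 = 225 - 28 ≡ 13; y = λ·(7 - 13) - 13 ≡ 12. → (13, 12)
3Q = (13, 12).
Finally 3P + 3Q:
tangent at (13, 12): λ = (3·13² + 5)/(2·12) ≡ 6/1. 1⁻¹ ≡ 1 (mod 23) since 1·1 = 1 ≡ 1, so λ ≡ 6·1 ≡ 6.
  x = λ² - 13 - 13 = 36 - 26 ≡ 10; y = λ·(13 - 10) - 12 ≡ 6. → (10, 6)

(10, 6)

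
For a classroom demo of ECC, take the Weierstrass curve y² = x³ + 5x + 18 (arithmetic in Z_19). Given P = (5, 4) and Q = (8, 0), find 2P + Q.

(6, 13)

First 2P:
Repeated addition: build up to 2P.
2P: tangent at (5, 4): λ = (3·5² + 5)/(2·4) ≡ 4/8. 8⁻¹ ≡ 12 (mod 19) since 8·12 = 96 ≡ 1, so λ ≡ 4·12 ≡ 10.
  x = λ² - 5 - 5 = 100 - 10 ≡ 14; y = λ·(5 - 14) - 4 ≡ 1. → (14, 1)
2P = (14, 1).
Finally 2P + Q:
(14, 1) + (8, 0). λ = (0 - 1)/(8 - 14) ≡ 18/13 mod 19. 13⁻¹ ≡ 3 (mod 19) since 13·3 = 39 ≡ 1, so λ ≡ 16.
  x = λ² - 14 - 8 = 256 - 22 ≡ 6; y = λ·(14 - 6) - 1 ≡ 13. → (6, 13)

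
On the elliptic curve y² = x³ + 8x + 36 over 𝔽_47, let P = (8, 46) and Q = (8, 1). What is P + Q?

The two points share x = 8 and their y-coordinates satisfy 46 + 1 ≡ 0 (mod 47), so they are inverses. Their sum is O.

O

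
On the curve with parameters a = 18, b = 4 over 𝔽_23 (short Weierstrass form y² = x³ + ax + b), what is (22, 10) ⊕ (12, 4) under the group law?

(22, 10) + (12, 4). λ = (4 - 10)/(12 - 22) ≡ 17/13 mod 23. 13⁻¹ ≡ 16 (mod 23), so λ ≡ 19.
  x = λ² - 22 - 12 = 361 - 34 ≡ 5; y = λ·(22 - 5) - 10 ≡ 14. → (5, 14)

(5, 14)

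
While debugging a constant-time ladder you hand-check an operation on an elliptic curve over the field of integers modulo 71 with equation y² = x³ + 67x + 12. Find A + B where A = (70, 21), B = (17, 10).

(70, 21) + (17, 10). λ = (10 - 21)/(17 - 70) ≡ 60/18 mod 71. 18⁻¹ ≡ 4 (mod 71), so λ ≡ 27.
  x = λ² - 70 - 17 = 729 - 87 ≡ 3; y = λ·(70 - 3) - 21 ≡ 13. → (3, 13)

(3, 13)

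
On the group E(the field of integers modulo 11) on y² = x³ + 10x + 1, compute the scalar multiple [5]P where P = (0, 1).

Double-and-add on 5 = (101)₂. Start with P = (0, 1) for the leading 1-bit.
double: tangent at (0, 1): λ = (3·0² + 10)/(2·1) ≡ 10/2. 2⁻¹ ≡ 6 (mod 11), so λ ≡ 10·6 ≡ 5.
  x = λ² - 0 - 0 = 25 - 0 ≡ 3; y = λ·(0 - 3) - 1 ≡ 6. → (3, 6)
double: tangent at (3, 6): λ = (3·3² + 10)/(2·6) ≡ 4/1. 1⁻¹ ≡ 1 (mod 11), so λ ≡ 4·1 ≡ 4.
  x = λ² - 3 - 3 = 16 - 6 ≡ 10; y = λ·(3 - 10) - 6 ≡ 10. → (10, 10)
add P: (10, 10) + (0, 1). λ = (1 - 10)/(0 - 10) ≡ 2/1 mod 11. 1⁻¹ ≡ 1 (mod 11) since 1·1 = 1 ≡ 1, so λ ≡ 2.
  x = λ² - 10 - 0 = 4 - 10 ≡ 5; y = λ·(10 - 5) - 10 ≡ 0. → (5, 0)

(5, 0)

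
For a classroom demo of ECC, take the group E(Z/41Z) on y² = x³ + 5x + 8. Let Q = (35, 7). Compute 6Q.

(6, 34)

Double-and-add on 6 = (110)₂. Start with Q = (35, 7) for the leading 1-bit.
double: tangent at (35, 7): λ = (3·35² + 5)/(2·7) ≡ 31/14. 14⁻¹ ≡ 3 (mod 41), so λ ≡ 31·3 ≡ 11.
  x = λ² - 35 - 35 = 121 - 70 ≡ 10; y = λ·(35 - 10) - 7 ≡ 22. → (10, 22)
add Q: (10, 22) + (35, 7). λ = (7 - 22)/(35 - 10) ≡ 26/25 mod 41. 25⁻¹ ≡ 23 (mod 41), so λ ≡ 24.
  x = λ² - 10 - 35 = 576 - 45 ≡ 39; y = λ·(10 - 39) - 22 ≡ 20. → (39, 20)
double: tangent at (39, 20): λ = (3·39² + 5)/(2·20) ≡ 17/40. 40⁻¹ ≡ 40 (mod 41) since 40·40 = 1600 ≡ 1, so λ ≡ 17·40 ≡ 24.
  x = λ² - 39 - 39 = 576 - 78 ≡ 6; y = λ·(39 - 6) - 20 ≡ 34. → (6, 34)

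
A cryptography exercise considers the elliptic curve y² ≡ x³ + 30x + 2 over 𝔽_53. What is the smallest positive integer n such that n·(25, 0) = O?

2P: (25, 0) + (25, 0): same x and y₁ ≡ -y₂, so the sum is O.
2P = O, so the order is 2.

2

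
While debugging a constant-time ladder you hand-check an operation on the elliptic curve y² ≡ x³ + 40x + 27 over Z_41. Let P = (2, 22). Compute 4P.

(8, 30)

Repeated addition: build up to 4P.
2P: tangent at (2, 22): λ = (3·2² + 40)/(2·22) ≡ 11/3. 3⁻¹ ≡ 14 (mod 41) since 3·14 = 42 ≡ 1, so λ ≡ 11·14 ≡ 31.
  x = λ² - 2 - 2 = 961 - 4 ≡ 14; y = λ·(2 - 14) - 22 ≡ 16. → (14, 16)
3P: (14, 16) + (2, 22). λ = (22 - 16)/(2 - 14) ≡ 6/29 mod 41. 29⁻¹ ≡ 17 (mod 41) since 29·17 = 493 ≡ 1, so λ ≡ 20.
  x = λ² - 14 - 2 = 400 - 16 ≡ 15; y = λ·(14 - 15) - 16 ≡ 5. → (15, 5)
4P: (15, 5) + (2, 22). λ = (22 - 5)/(2 - 15) ≡ 17/28 mod 41. 28⁻¹ ≡ 22 (mod 41), so λ ≡ 5.
  x = λ² - 15 - 2 = 25 - 17 ≡ 8; y = λ·(15 - 8) - 5 ≡ 30. → (8, 30)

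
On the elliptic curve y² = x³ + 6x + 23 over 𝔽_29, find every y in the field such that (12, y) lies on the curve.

x³ + 6x + 23 = 1823 ≡ 25 (mod 29).
Square roots of 25 mod 29: 5 and 24 (since 5² = 25 ≡ 25).

5, 24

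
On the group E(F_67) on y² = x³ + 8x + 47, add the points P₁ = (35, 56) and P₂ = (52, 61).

(45, 12)

(35, 56) + (52, 61). λ = (61 - 56)/(52 - 35) ≡ 5/17 mod 67. 17⁻¹ ≡ 4 (mod 67), so λ ≡ 20.
  x = λ² - 35 - 52 = 400 - 87 ≡ 45; y = λ·(35 - 45) - 56 ≡ 12. → (45, 12)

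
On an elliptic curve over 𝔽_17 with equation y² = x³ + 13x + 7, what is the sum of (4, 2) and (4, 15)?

O

The two points share x = 4 and their y-coordinates satisfy 2 + 15 ≡ 0 (mod 17), so they are inverses. Their sum is 𝒪.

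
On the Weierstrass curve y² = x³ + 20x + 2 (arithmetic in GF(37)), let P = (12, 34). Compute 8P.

(20, 22)

Double-and-add on 8 = (1000)₂. Start with P = (12, 34) for the leading 1-bit.
double: tangent at (12, 34): λ = (3·12² + 20)/(2·34) ≡ 8/31. 31⁻¹ ≡ 6 (mod 37) since 31·6 = 186 ≡ 1, so λ ≡ 8·6 ≡ 11.
  x = λ² - 12 - 12 = 121 - 24 ≡ 23; y = λ·(12 - 23) - 34 ≡ 30. → (23, 30)
double: tangent at (23, 30): λ = (3·23² + 20)/(2·30) ≡ 16/23. 23⁻¹ ≡ 29 (mod 37), so λ ≡ 16·29 ≡ 20.
  x = λ² - 23 - 23 = 400 - 46 ≡ 21; y = λ·(23 - 21) - 30 ≡ 10. → (21, 10)
double: tangent at (21, 10): λ = (3·21² + 20)/(2·10) ≡ 11/20. 20⁻¹ ≡ 13 (mod 37) since 20·13 = 260 ≡ 1, so λ ≡ 11·13 ≡ 32.
  x = λ² - 21 - 21 = 1024 - 42 ≡ 20; y = λ·(21 - 20) - 10 ≡ 22. → (20, 22)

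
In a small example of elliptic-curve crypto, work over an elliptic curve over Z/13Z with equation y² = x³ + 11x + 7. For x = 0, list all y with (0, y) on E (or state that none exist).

x³ + 11x + 7 = 7 ≡ 7 (mod 13).
7 is a non-residue mod 13; no y exists.

none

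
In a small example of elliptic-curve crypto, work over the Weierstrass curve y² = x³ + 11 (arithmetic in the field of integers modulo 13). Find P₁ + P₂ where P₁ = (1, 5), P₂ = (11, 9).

(10, 7)

(1, 5) + (11, 9). λ = (9 - 5)/(11 - 1) ≡ 4/10 mod 13. 10⁻¹ ≡ 4 (mod 13), so λ ≡ 3.
  x = λ² - 1 - 11 = 9 - 12 ≡ 10; y = λ·(1 - 10) - 5 ≡ 7. → (10, 7)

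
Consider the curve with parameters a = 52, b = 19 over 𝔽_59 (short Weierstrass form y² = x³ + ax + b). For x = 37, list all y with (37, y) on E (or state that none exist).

26, 33

x³ + 52x + 19 = 52596 ≡ 27 (mod 59).
Square roots of 27 mod 59: 26 and 33 (since 26² = 676 ≡ 27).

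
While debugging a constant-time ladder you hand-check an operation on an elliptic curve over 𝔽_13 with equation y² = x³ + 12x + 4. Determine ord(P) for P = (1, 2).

5

2P: tangent at (1, 2): λ = (3·1² + 12)/(2·2) ≡ 2/4. 4⁻¹ ≡ 10 (mod 13), so λ ≡ 2·10 ≡ 7.
  x = λ² - 1 - 1 = 49 - 2 ≡ 8; y = λ·(1 - 8) - 2 ≡ 1. → (8, 1)
3P: (8, 1) + (1, 2). λ = (2 - 1)/(1 - 8) ≡ 1/6 mod 13. 6⁻¹ ≡ 11 (mod 13), so λ ≡ 11.
  x = λ² - 8 - 1 = 121 - 9 ≡ 8; y = λ·(8 - 8) - 1 ≡ 12. → (8, 12)
4P: (8, 12) + (1, 2). λ = (2 - 12)/(1 - 8) ≡ 3/6 mod 13. 6⁻¹ ≡ 11 (mod 13), so λ ≡ 7.
  x = λ² - 8 - 1 = 49 - 9 ≡ 1; y = λ·(8 - 1) - 12 ≡ 11. → (1, 11)
5P: (1, 11) + (1, 2): same x and y₁ ≡ -y₂, so the sum is 𝒪.
5P = 𝒪, so the order is 5.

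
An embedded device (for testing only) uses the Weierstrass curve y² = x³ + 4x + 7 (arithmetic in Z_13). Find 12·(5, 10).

(7, 1)

Write P = (5, 10).
Double-and-add on 12 = (1100)₂. Start with P = (5, 10) for the leading 1-bit.
double: tangent at (5, 10): λ = (3·5² + 4)/(2·10) ≡ 1/7. 7⁻¹ ≡ 2 (mod 13) since 7·2 = 14 ≡ 1, so λ ≡ 1·2 ≡ 2.
  x = λ² - 5 - 5 = 4 - 10 ≡ 7; y = λ·(5 - 7) - 10 ≡ 12. → (7, 12)
add P: (7, 12) + (5, 10). λ = (10 - 12)/(5 - 7) ≡ 11/11 mod 13. 11⁻¹ ≡ 6 (mod 13) since 11·6 = 66 ≡ 1, so λ ≡ 1.
  x = λ² - 7 - 5 = 1 - 12 ≡ 2; y = λ·(7 - 2) - 12 ≡ 6. → (2, 6)
double: tangent at (2, 6): λ = (3·2² + 4)/(2·6) ≡ 3/12. 12⁻¹ ≡ 12 (mod 13) since 12·12 = 144 ≡ 1, so λ ≡ 3·12 ≡ 10.
  x = λ² - 2 - 2 = 100 - 4 ≡ 5; y = λ·(2 - 5) - 6 ≡ 3. → (5, 3)
double: tangent at (5, 3): λ = (3·5² + 4)/(2·3) ≡ 1/6. 6⁻¹ ≡ 11 (mod 13) since 6·11 = 66 ≡ 1, so λ ≡ 1·11 ≡ 11.
  x = λ² - 5 - 5 = 121 - 10 ≡ 7; y = λ·(5 - 7) - 3 ≡ 1. → (7, 1)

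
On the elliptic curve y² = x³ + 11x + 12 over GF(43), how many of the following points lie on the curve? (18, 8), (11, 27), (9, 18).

(18, 8): 8² ≡ 21, rhs ≡ 22 → off.
(11, 27): 27² ≡ 41, rhs ≡ 2 → off.
(9, 18): 18² ≡ 23, rhs ≡ 23 → on.

1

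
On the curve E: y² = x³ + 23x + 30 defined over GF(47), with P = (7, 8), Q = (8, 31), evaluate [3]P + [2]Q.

First 3P:
Repeated addition: build up to 3P.
2P: tangent at (7, 8): λ = (3·7² + 23)/(2·8) ≡ 29/16. 16⁻¹ ≡ 3 (mod 47), so λ ≡ 29·3 ≡ 40.
  x = λ² - 7 - 7 = 1600 - 14 ≡ 35; y = λ·(7 - 35) - 8 ≡ 0. → (35, 0)
3P: (35, 0) + (7, 8). λ = (8 - 0)/(7 - 35) ≡ 8/19 mod 47. 19⁻¹ ≡ 5 (mod 47), so λ ≡ 40.
  x = λ² - 35 - 7 = 1600 - 42 ≡ 7; y = λ·(35 - 7) - 0 ≡ 39. → (7, 39)
3P = (7, 39).
Next 2Q:
Repeated addition: build up to 2Q.
2Q: tangent at (8, 31): λ = (3·8² + 23)/(2·31) ≡ 27/15. 15⁻¹ ≡ 22 (mod 47), so λ ≡ 27·22 ≡ 30.
  x = λ² - 8 - 8 = 900 - 16 ≡ 38; y = λ·(8 - 38) - 31 ≡ 9. → (38, 9)
2Q = (38, 9).
Finally 3P + 2Q:
(7, 39) + (38, 9). λ = (9 - 39)/(38 - 7) ≡ 17/31 mod 47. 31⁻¹ ≡ 44 (mod 47), so λ ≡ 43.
  x = λ² - 7 - 38 = 1849 - 45 ≡ 18; y = λ·(7 - 18) - 39 ≡ 5. → (18, 5)

(18, 5)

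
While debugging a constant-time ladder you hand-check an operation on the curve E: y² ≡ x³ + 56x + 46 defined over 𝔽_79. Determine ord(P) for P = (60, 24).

2P: tangent at (60, 24): λ = (3·60² + 56)/(2·24) ≡ 33/48. 48⁻¹ ≡ 28 (mod 79) since 48·28 = 1344 ≡ 1, so λ ≡ 33·28 ≡ 55.
  x = λ² - 60 - 60 = 3025 - 120 ≡ 61; y = λ·(60 - 61) - 24 ≡ 0. → (61, 0)
3P: (61, 0) + (60, 24). λ = (24 - 0)/(60 - 61) ≡ 24/78 mod 79. 78⁻¹ ≡ 78 (mod 79) since 78·78 = 6084 ≡ 1, so λ ≡ 55.
  x = λ² - 61 - 60 = 3025 - 121 ≡ 60; y = λ·(61 - 60) - 0 ≡ 55. → (60, 55)
4P: (60, 55) + (60, 24): same x and y₁ ≡ -y₂, so the sum is 𝒪.
4P = 𝒪, so the order is 4.

4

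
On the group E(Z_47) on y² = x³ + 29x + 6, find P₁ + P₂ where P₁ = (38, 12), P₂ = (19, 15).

(38, 12) + (19, 15). λ = (15 - 12)/(19 - 38) ≡ 3/28 mod 47. 28⁻¹ ≡ 42 (mod 47), so λ ≡ 32.
  x = λ² - 38 - 19 = 1024 - 57 ≡ 27; y = λ·(38 - 27) - 12 ≡ 11. → (27, 11)

(27, 11)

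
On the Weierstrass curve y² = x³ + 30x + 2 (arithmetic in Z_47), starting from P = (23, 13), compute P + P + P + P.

(11, 26)

Double-and-add on 4 = (100)₂. Start with P = (23, 13) for the leading 1-bit.
double: tangent at (23, 13): λ = (3·23² + 30)/(2·13) ≡ 19/26. 26⁻¹ ≡ 38 (mod 47) since 26·38 = 988 ≡ 1, so λ ≡ 19·38 ≡ 17.
  x = λ² - 23 - 23 = 289 - 46 ≡ 8; y = λ·(23 - 8) - 13 ≡ 7. → (8, 7)
double: tangent at (8, 7): λ = (3·8² + 30)/(2·7) ≡ 34/14. 14⁻¹ ≡ 37 (mod 47), so λ ≡ 34·37 ≡ 36.
  x = λ² - 8 - 8 = 1296 - 16 ≡ 11; y = λ·(8 - 11) - 7 ≡ 26. → (11, 26)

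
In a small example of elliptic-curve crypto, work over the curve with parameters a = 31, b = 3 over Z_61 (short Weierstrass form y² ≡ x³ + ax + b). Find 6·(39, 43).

Write Q = (39, 43).
Double-and-add on 6 = (110)₂. Start with Q = (39, 43) for the leading 1-bit.
double: tangent at (39, 43): λ = (3·39² + 31)/(2·43) ≡ 19/25. 25⁻¹ ≡ 22 (mod 61), so λ ≡ 19·22 ≡ 52.
  x = λ² - 39 - 39 = 2704 - 78 ≡ 3; y = λ·(39 - 3) - 43 ≡ 60. → (3, 60)
add Q: (3, 60) + (39, 43). λ = (43 - 60)/(39 - 3) ≡ 44/36 mod 61. 36⁻¹ ≡ 39 (mod 61) since 36·39 = 1404 ≡ 1, so λ ≡ 8.
  x = λ² - 3 - 39 = 64 - 42 ≡ 22; y = λ·(3 - 22) - 60 ≡ 32. → (22, 32)
double: tangent at (22, 32): λ = (3·22² + 31)/(2·32) ≡ 19/3. 3⁻¹ ≡ 41 (mod 61), so λ ≡ 19·41 ≡ 47.
  x = λ² - 22 - 22 = 2209 - 44 ≡ 30; y = λ·(22 - 30) - 32 ≡ 19. → (30, 19)

(30, 19)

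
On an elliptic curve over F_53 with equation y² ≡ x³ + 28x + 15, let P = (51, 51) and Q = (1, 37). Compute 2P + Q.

First 2P:
Repeated addition: build up to 2P.
2P: tangent at (51, 51): λ = (3·51² + 28)/(2·51) ≡ 40/49. 49⁻¹ ≡ 13 (mod 53) since 49·13 = 637 ≡ 1, so λ ≡ 40·13 ≡ 43.
  x = λ² - 51 - 51 = 1849 - 102 ≡ 51; y = λ·(51 - 51) - 51 ≡ 2. → (51, 2)
2P = (51, 2).
Finally 2P + Q:
(51, 2) + (1, 37). λ = (37 - 2)/(1 - 51) ≡ 35/3 mod 53. 3⁻¹ ≡ 18 (mod 53) since 3·18 = 54 ≡ 1, so λ ≡ 47.
  x = λ² - 51 - 1 = 2209 - 52 ≡ 37; y = λ·(51 - 37) - 2 ≡ 20. → (37, 20)

(37, 20)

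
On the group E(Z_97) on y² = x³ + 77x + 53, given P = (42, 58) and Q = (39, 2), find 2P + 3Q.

First 2P:
Repeated addition: build up to 2P.
2P: tangent at (42, 58): λ = (3·42² + 77)/(2·58) ≡ 34/19. 19⁻¹ ≡ 46 (mod 97) since 19·46 = 874 ≡ 1, so λ ≡ 34·46 ≡ 12.
  x = λ² - 42 - 42 = 144 - 84 ≡ 60; y = λ·(42 - 60) - 58 ≡ 17. → (60, 17)
2P = (60, 17).
Next 3Q:
Repeated addition: build up to 3Q.
2Q: tangent at (39, 2): λ = (3·39² + 77)/(2·2) ≡ 81/4. 4⁻¹ ≡ 73 (mod 97) since 4·73 = 292 ≡ 1, so λ ≡ 81·73 ≡ 93.
  x = λ² - 39 - 39 = 8649 - 78 ≡ 35; y = λ·(39 - 35) - 2 ≡ 79. → (35, 79)
3Q: (35, 79) + (39, 2). λ = (2 - 79)/(39 - 35) ≡ 20/4 mod 97. 4⁻¹ ≡ 73 (mod 97) since 4·73 = 292 ≡ 1, so λ ≡ 5.
  x = λ² - 35 - 39 = 25 - 74 ≡ 48; y = λ·(35 - 48) - 79 ≡ 50. → (48, 50)
3Q = (48, 50).
Finally 2P + 3Q:
(60, 17) + (48, 50). λ = (50 - 17)/(48 - 60) ≡ 33/85 mod 97. 85⁻¹ ≡ 8 (mod 97), so λ ≡ 70.
  x = λ² - 60 - 48 = 4900 - 108 ≡ 39; y = λ·(60 - 39) - 17 ≡ 95. → (39, 95)

(39, 95)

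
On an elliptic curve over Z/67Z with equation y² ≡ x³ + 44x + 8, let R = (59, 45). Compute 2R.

(42, 10)

tangent at (59, 45): λ = (3·59² + 44)/(2·45) ≡ 35/23. 23⁻¹ ≡ 35 (mod 67), so λ ≡ 35·35 ≡ 19.
  x = λ² - 59 - 59 = 361 - 118 ≡ 42; y = λ·(59 - 42) - 45 ≡ 10. → (42, 10)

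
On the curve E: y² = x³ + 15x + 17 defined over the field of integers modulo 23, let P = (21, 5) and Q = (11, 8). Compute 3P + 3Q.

(21, 5)

First 3P:
Repeated addition: build up to 3P.
2P: tangent at (21, 5): λ = (3·21² + 15)/(2·5) ≡ 4/10. 10⁻¹ ≡ 7 (mod 23) since 10·7 = 70 ≡ 1, so λ ≡ 4·7 ≡ 5.
  x = λ² - 21 - 21 = 25 - 42 ≡ 6; y = λ·(21 - 6) - 5 ≡ 1. → (6, 1)
3P: (6, 1) + (21, 5). λ = (5 - 1)/(21 - 6) ≡ 4/15 mod 23. 15⁻¹ ≡ 20 (mod 23) since 15·20 = 300 ≡ 1, so λ ≡ 11.
  x = λ² - 6 - 21 = 121 - 27 ≡ 2; y = λ·(6 - 2) - 1 ≡ 20. → (2, 20)
3P = (2, 20).
Next 3Q:
Repeated addition: build up to 3Q.
2Q: tangent at (11, 8): λ = (3·11² + 15)/(2·8) ≡ 10/16. 16⁻¹ ≡ 13 (mod 23), so λ ≡ 10·13 ≡ 15.
  x = λ² - 11 - 11 = 225 - 22 ≡ 19; y = λ·(11 - 19) - 8 ≡ 10. → (19, 10)
3Q: (19, 10) + (11, 8). λ = (8 - 10)/(11 - 19) ≡ 21/15 mod 23. 15⁻¹ ≡ 20 (mod 23) since 15·20 = 300 ≡ 1, so λ ≡ 6.
  x = λ² - 19 - 11 = 36 - 30 ≡ 6; y = λ·(19 - 6) - 10 ≡ 22. → (6, 22)
3Q = (6, 22).
Finally 3P + 3Q:
(2, 20) + (6, 22). λ = (22 - 20)/(6 - 2) ≡ 2/4 mod 23. 4⁻¹ ≡ 6 (mod 23), so λ ≡ 12.
  x = λ² - 2 - 6 = 144 - 8 ≡ 21; y = λ·(2 - 21) - 20 ≡ 5. → (21, 5)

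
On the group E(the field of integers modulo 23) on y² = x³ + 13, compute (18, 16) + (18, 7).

The two points share x = 18 and their y-coordinates satisfy 16 + 7 ≡ 0 (mod 23), so they are inverses. Their sum is O.

O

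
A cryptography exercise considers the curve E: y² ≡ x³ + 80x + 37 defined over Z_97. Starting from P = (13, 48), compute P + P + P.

Repeated addition: build up to 3P.
2P: tangent at (13, 48): λ = (3·13² + 80)/(2·48) ≡ 5/96. 96⁻¹ ≡ 96 (mod 97) since 96·96 = 9216 ≡ 1, so λ ≡ 5·96 ≡ 92.
  x = λ² - 13 - 13 = 8464 - 26 ≡ 96; y = λ·(13 - 96) - 48 ≡ 76. → (96, 76)
3P: (96, 76) + (13, 48). λ = (48 - 76)/(13 - 96) ≡ 69/14 mod 97. 14⁻¹ ≡ 7 (mod 97), so λ ≡ 95.
  x = λ² - 96 - 13 = 9025 - 109 ≡ 89; y = λ·(96 - 89) - 76 ≡ 7. → (89, 7)

(89, 7)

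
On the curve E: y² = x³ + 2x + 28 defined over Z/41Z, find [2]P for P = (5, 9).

(35, 13)

tangent at (5, 9): λ = (3·5² + 2)/(2·9) ≡ 36/18. 18⁻¹ ≡ 16 (mod 41) since 18·16 = 288 ≡ 1, so λ ≡ 36·16 ≡ 2.
  x = λ² - 5 - 5 = 4 - 10 ≡ 35; y = λ·(5 - 35) - 9 ≡ 13. → (35, 13)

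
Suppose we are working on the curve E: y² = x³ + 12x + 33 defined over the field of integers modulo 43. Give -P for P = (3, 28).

(3, 15)

-(3, 28) = (3, -28 mod 43) = (3, 15).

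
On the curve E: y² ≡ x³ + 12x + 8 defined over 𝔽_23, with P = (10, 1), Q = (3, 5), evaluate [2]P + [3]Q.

(5, 20)

First 2P:
Repeated addition: build up to 2P.
2P: tangent at (10, 1): λ = (3·10² + 12)/(2·1) ≡ 13/2. 2⁻¹ ≡ 12 (mod 23) since 2·12 = 24 ≡ 1, so λ ≡ 13·12 ≡ 18.
  x = λ² - 10 - 10 = 324 - 20 ≡ 5; y = λ·(10 - 5) - 1 ≡ 20. → (5, 20)
2P = (5, 20).
Next 3Q:
Repeated addition: build up to 3Q.
2Q: tangent at (3, 5): λ = (3·3² + 12)/(2·5) ≡ 16/10. 10⁻¹ ≡ 7 (mod 23), so λ ≡ 16·7 ≡ 20.
  x = λ² - 3 - 3 = 400 - 6 ≡ 3; y = λ·(3 - 3) - 5 ≡ 18. → (3, 18)
3Q: (3, 18) + (3, 5): same x and y₁ ≡ -y₂, so the sum is O.
3Q = O.
Finally 2P + 3Q:
(5, 20) + O = (5, 20) (identity).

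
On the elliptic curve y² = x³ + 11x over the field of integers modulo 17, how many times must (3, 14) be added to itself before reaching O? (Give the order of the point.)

10

2P: tangent at (3, 14): λ = (3·3² + 11)/(2·14) ≡ 4/11. 11⁻¹ ≡ 14 (mod 17) since 11·14 = 154 ≡ 1, so λ ≡ 4·14 ≡ 5.
  x = λ² - 3 - 3 = 25 - 6 ≡ 2; y = λ·(3 - 2) - 14 ≡ 8. → (2, 8)
3P: (2, 8) + (3, 14). λ = (14 - 8)/(3 - 2) ≡ 6/1 mod 17. 1⁻¹ ≡ 1 (mod 17) since 1·1 = 1 ≡ 1, so λ ≡ 6.
  x = λ² - 2 - 3 = 36 - 5 ≡ 14; y = λ·(2 - 14) - 8 ≡ 5. → (14, 5)
4P: (14, 5) + (3, 14). λ = (14 - 5)/(3 - 14) ≡ 9/6 mod 17. 6⁻¹ ≡ 3 (mod 17) since 6·3 = 18 ≡ 1, so λ ≡ 10.
  x = λ² - 14 - 3 = 100 - 17 ≡ 15; y = λ·(14 - 15) - 5 ≡ 2. → (15, 2)
5P: (15, 2) + (3, 14). λ = (14 - 2)/(3 - 15) ≡ 12/5 mod 17. 5⁻¹ ≡ 7 (mod 17) since 5·7 = 35 ≡ 1, so λ ≡ 16.
  x = λ² - 15 - 3 = 256 - 18 ≡ 0; y = λ·(15 - 0) - 2 ≡ 0. → (0, 0)
6P: (0, 0) + (3, 14). λ = (14 - 0)/(3 - 0) ≡ 14/3 mod 17. 3⁻¹ ≡ 6 (mod 17), so λ ≡ 16.
  x = λ² - 0 - 3 = 256 - 3 ≡ 15; y = λ·(0 - 15) - 0 ≡ 15. → (15, 15)
7P: (15, 15) + (3, 14). λ = (14 - 15)/(3 - 15) ≡ 16/5 mod 17. 5⁻¹ ≡ 7 (mod 17), so λ ≡ 10.
  x = λ² - 15 - 3 = 100 - 18 ≡ 14; y = λ·(15 - 14) - 15 ≡ 12. → (14, 12)
8P: (14, 12) + (3, 14). λ = (14 - 12)/(3 - 14) ≡ 2/6 mod 17. 6⁻¹ ≡ 3 (mod 17) since 6·3 = 18 ≡ 1, so λ ≡ 6.
  x = λ² - 14 - 3 = 36 - 17 ≡ 2; y = λ·(14 - 2) - 12 ≡ 9. → (2, 9)
9P: (2, 9) + (3, 14). λ = (14 - 9)/(3 - 2) ≡ 5/1 mod 17. 1⁻¹ ≡ 1 (mod 17) since 1·1 = 1 ≡ 1, so λ ≡ 5.
  x = λ² - 2 - 3 = 25 - 5 ≡ 3; y = λ·(2 - 3) - 9 ≡ 3. → (3, 3)
10P: (3, 3) + (3, 14): same x and y₁ ≡ -y₂, so the sum is O.
10P = O, so the order is 10.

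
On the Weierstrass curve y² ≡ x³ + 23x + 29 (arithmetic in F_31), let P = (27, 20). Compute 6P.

Double-and-add on 6 = (110)₂. Start with P = (27, 20) for the leading 1-bit.
double: tangent at (27, 20): λ = (3·27² + 23)/(2·20) ≡ 9/9. 9⁻¹ ≡ 7 (mod 31), so λ ≡ 9·7 ≡ 1.
  x = λ² - 27 - 27 = 1 - 54 ≡ 9; y = λ·(27 - 9) - 20 ≡ 29. → (9, 29)
add P: (9, 29) + (27, 20). λ = (20 - 29)/(27 - 9) ≡ 22/18 mod 31. 18⁻¹ ≡ 19 (mod 31) since 18·19 = 342 ≡ 1, so λ ≡ 15.
  x = λ² - 9 - 27 = 225 - 36 ≡ 3; y = λ·(9 - 3) - 29 ≡ 30. → (3, 30)
double: tangent at (3, 30): λ = (3·3² + 23)/(2·30) ≡ 19/29. 29⁻¹ ≡ 15 (mod 31), so λ ≡ 19·15 ≡ 6.
  x = λ² - 3 - 3 = 36 - 6 ≡ 30; y = λ·(3 - 30) - 30 ≡ 25. → (30, 25)

(30, 25)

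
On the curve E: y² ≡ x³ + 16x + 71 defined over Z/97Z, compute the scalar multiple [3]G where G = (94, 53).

(80, 67)

Repeated addition: build up to 3G.
2G: tangent at (94, 53): λ = (3·94² + 16)/(2·53) ≡ 43/9. 9⁻¹ ≡ 54 (mod 97) since 9·54 = 486 ≡ 1, so λ ≡ 43·54 ≡ 91.
  x = λ² - 94 - 94 = 8281 - 188 ≡ 42; y = λ·(94 - 42) - 53 ≡ 23. → (42, 23)
3G: (42, 23) + (94, 53). λ = (53 - 23)/(94 - 42) ≡ 30/52 mod 97. 52⁻¹ ≡ 28 (mod 97), so λ ≡ 64.
  x = λ² - 42 - 94 = 4096 - 136 ≡ 80; y = λ·(42 - 80) - 23 ≡ 67. → (80, 67)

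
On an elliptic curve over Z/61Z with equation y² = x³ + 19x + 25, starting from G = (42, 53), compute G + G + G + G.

Double-and-add on 4 = (100)₂. Start with G = (42, 53) for the leading 1-bit.
double: tangent at (42, 53): λ = (3·42² + 19)/(2·53) ≡ 4/45. 45⁻¹ ≡ 19 (mod 61) since 45·19 = 855 ≡ 1, so λ ≡ 4·19 ≡ 15.
  x = λ² - 42 - 42 = 225 - 84 ≡ 19; y = λ·(42 - 19) - 53 ≡ 48. → (19, 48)
double: tangent at (19, 48): λ = (3·19² + 19)/(2·48) ≡ 4/35. 35⁻¹ ≡ 7 (mod 61) since 35·7 = 245 ≡ 1, so λ ≡ 4·7 ≡ 28.
  x = λ² - 19 - 19 = 784 - 38 ≡ 14; y = λ·(19 - 14) - 48 ≡ 31. → (14, 31)

(14, 31)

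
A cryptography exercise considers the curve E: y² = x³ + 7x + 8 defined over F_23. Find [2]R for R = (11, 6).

tangent at (11, 6): λ = (3·11² + 7)/(2·6) ≡ 2/12. 12⁻¹ ≡ 2 (mod 23), so λ ≡ 2·2 ≡ 4.
  x = λ² - 11 - 11 = 16 - 22 ≡ 17; y = λ·(11 - 17) - 6 ≡ 16. → (17, 16)

(17, 16)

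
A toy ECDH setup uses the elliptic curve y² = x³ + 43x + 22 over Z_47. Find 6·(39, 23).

(40, 41)

Write Q = (39, 23).
Double-and-add on 6 = (110)₂. Start with Q = (39, 23) for the leading 1-bit.
double: tangent at (39, 23): λ = (3·39² + 43)/(2·23) ≡ 0/46. 46⁻¹ ≡ 46 (mod 47) since 46·46 = 2116 ≡ 1, so λ ≡ 0·46 ≡ 0.
  x = λ² - 39 - 39 = 0 - 78 ≡ 16; y = λ·(39 - 16) - 23 ≡ 24. → (16, 24)
add Q: (16, 24) + (39, 23). λ = (23 - 24)/(39 - 16) ≡ 46/23 mod 47. 23⁻¹ ≡ 45 (mod 47), so λ ≡ 2.
  x = λ² - 16 - 39 = 4 - 55 ≡ 43; y = λ·(16 - 43) - 24 ≡ 16. → (43, 16)
double: tangent at (43, 16): λ = (3·43² + 43)/(2·16) ≡ 44/32. 32⁻¹ ≡ 25 (mod 47) since 32·25 = 800 ≡ 1, so λ ≡ 44·25 ≡ 19.
  x = λ² - 43 - 43 = 361 - 86 ≡ 40; y = λ·(43 - 40) - 16 ≡ 41. → (40, 41)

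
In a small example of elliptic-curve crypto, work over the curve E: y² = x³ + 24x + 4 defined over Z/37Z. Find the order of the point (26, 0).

2

2P: (26, 0) + (26, 0): same x and y₁ ≡ -y₂, so the sum is O.
2P = O, so the order is 2.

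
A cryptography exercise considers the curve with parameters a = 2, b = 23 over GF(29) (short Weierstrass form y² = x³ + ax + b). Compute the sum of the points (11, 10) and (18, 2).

(11, 10) + (18, 2). λ = (2 - 10)/(18 - 11) ≡ 21/7 mod 29. 7⁻¹ ≡ 25 (mod 29), so λ ≡ 3.
  x = λ² - 11 - 18 = 9 - 29 ≡ 9; y = λ·(11 - 9) - 10 ≡ 25. → (9, 25)

(9, 25)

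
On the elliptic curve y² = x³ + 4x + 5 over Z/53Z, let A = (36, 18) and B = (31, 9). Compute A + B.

(36, 18) + (31, 9). λ = (9 - 18)/(31 - 36) ≡ 44/48 mod 53. 48⁻¹ ≡ 21 (mod 53), so λ ≡ 23.
  x = λ² - 36 - 31 = 529 - 67 ≡ 38; y = λ·(36 - 38) - 18 ≡ 42. → (38, 42)

(38, 42)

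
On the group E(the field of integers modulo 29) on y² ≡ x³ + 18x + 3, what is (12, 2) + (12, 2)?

tangent at (12, 2): λ = (3·12² + 18)/(2·2) ≡ 15/4. 4⁻¹ ≡ 22 (mod 29), so λ ≡ 15·22 ≡ 11.
  x = λ² - 12 - 12 = 121 - 24 ≡ 10; y = λ·(12 - 10) - 2 ≡ 20. → (10, 20)

(10, 20)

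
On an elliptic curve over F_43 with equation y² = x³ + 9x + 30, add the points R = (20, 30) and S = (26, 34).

(7, 36)

(20, 30) + (26, 34). λ = (34 - 30)/(26 - 20) ≡ 4/6 mod 43. 6⁻¹ ≡ 36 (mod 43) since 6·36 = 216 ≡ 1, so λ ≡ 15.
  x = λ² - 20 - 26 = 225 - 46 ≡ 7; y = λ·(20 - 7) - 30 ≡ 36. → (7, 36)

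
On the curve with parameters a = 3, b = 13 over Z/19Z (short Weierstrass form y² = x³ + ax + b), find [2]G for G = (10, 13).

(6, 0)

tangent at (10, 13): λ = (3·10² + 3)/(2·13) ≡ 18/7. 7⁻¹ ≡ 11 (mod 19) since 7·11 = 77 ≡ 1, so λ ≡ 18·11 ≡ 8.
  x = λ² - 10 - 10 = 64 - 20 ≡ 6; y = λ·(10 - 6) - 13 ≡ 0. → (6, 0)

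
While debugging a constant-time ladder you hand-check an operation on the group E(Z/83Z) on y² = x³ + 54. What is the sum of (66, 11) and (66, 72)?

O

The two points share x = 66 and their y-coordinates satisfy 11 + 72 ≡ 0 (mod 83), so they are inverses. Their sum is ∞.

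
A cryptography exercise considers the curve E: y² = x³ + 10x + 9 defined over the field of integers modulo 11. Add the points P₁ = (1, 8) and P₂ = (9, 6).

(1, 8) + (9, 6). λ = (6 - 8)/(9 - 1) ≡ 9/8 mod 11. 8⁻¹ ≡ 7 (mod 11) since 8·7 = 56 ≡ 1, so λ ≡ 8.
  x = λ² - 1 - 9 = 64 - 10 ≡ 10; y = λ·(1 - 10) - 8 ≡ 8. → (10, 8)

(10, 8)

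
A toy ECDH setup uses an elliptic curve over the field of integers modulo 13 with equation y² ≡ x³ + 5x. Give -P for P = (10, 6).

(10, 7)

-(10, 6) = (10, -6 mod 13) = (10, 7).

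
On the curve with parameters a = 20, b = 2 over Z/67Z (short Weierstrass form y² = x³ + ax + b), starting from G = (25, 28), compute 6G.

(25, 39)

Repeated addition: build up to 6G.
2G: tangent at (25, 28): λ = (3·25² + 20)/(2·28) ≡ 19/56. 56⁻¹ ≡ 6 (mod 67) since 56·6 = 336 ≡ 1, so λ ≡ 19·6 ≡ 47.
  x = λ² - 25 - 25 = 2209 - 50 ≡ 15; y = λ·(25 - 15) - 28 ≡ 40. → (15, 40)
3G: (15, 40) + (25, 28). λ = (28 - 40)/(25 - 15) ≡ 55/10 mod 67. 10⁻¹ ≡ 47 (mod 67), so λ ≡ 39.
  x = λ² - 15 - 25 = 1521 - 40 ≡ 7; y = λ·(15 - 7) - 40 ≡ 4. → (7, 4)
4G: (7, 4) + (25, 28). λ = (28 - 4)/(25 - 7) ≡ 24/18 mod 67. 18⁻¹ ≡ 41 (mod 67), so λ ≡ 46.
  x = λ² - 7 - 25 = 2116 - 32 ≡ 7; y = λ·(7 - 7) - 4 ≡ 63. → (7, 63)
5G: (7, 63) + (25, 28). λ = (28 - 63)/(25 - 7) ≡ 32/18 mod 67. 18⁻¹ ≡ 41 (mod 67), so λ ≡ 39.
  x = λ² - 7 - 25 = 1521 - 32 ≡ 15; y = λ·(7 - 15) - 63 ≡ 27. → (15, 27)
6G: (15, 27) + (25, 28). λ = (28 - 27)/(25 - 15) ≡ 1/10 mod 67. 10⁻¹ ≡ 47 (mod 67), so λ ≡ 47.
  x = λ² - 15 - 25 = 2209 - 40 ≡ 25; y = λ·(15 - 25) - 27 ≡ 39. → (25, 39)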